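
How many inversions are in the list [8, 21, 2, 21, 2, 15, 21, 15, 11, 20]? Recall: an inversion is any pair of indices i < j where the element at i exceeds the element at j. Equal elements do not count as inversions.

18 out-of-order pairs

For each element, count later entries that are smaller:
8 → 2, 2 → 2
21 → 2, 2, 15, 15, 11, 20 → 6
2 → none → 0
21 → 2, 15, 15, 11, 20 → 5
2 → none → 0
15 → 11 → 1
21 → 15, 11, 20 → 3
15 → 11 → 1
11 → none → 0
20 → none → 0
Sum: 2 + 6 + 0 + 5 + 0 + 1 + 3 + 1 + 0 + 0 = 18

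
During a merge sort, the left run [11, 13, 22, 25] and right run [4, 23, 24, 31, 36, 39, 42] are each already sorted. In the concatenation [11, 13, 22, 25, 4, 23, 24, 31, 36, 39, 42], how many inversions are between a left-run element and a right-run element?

6 split inversions

Take each right-half value and tally the left-half values above it:
r = 4: 11, 13, 22, 25 → 4
r = 23: 25 → 1
r = 24: 25 → 1
r = 31: none → 0
r = 36: none → 0
r = 39: none → 0
r = 42: none → 0
Cross-inversions: 4 + 1 + 1 + 0 + 0 + 0 + 0 = 6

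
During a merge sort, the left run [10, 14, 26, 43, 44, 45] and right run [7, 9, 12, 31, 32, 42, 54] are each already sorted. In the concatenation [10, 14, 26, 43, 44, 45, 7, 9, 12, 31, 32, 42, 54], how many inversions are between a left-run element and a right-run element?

Split inversions: 26

Count, for every r in R, how many entries of L exceed r:
r = 7: 10, 14, 26, 43, 44, 45 → 6
r = 9: 10, 14, 26, 43, 44, 45 → 6
r = 12: 14, 26, 43, 44, 45 → 5
r = 31: 43, 44, 45 → 3
r = 32: 43, 44, 45 → 3
r = 42: 43, 44, 45 → 3
r = 54: none → 0
Cross-inversions: 6 + 6 + 5 + 3 + 3 + 3 + 0 = 26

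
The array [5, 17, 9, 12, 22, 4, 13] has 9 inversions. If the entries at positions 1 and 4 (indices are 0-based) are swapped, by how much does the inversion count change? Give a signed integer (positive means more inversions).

+1

Positions 1 and 4 hold 17 and 22; after swapping, the array is [5, 22, 9, 12, 17, 4, 13].
Sweep left to right; for each value list the smaller values that follow it:
5: 1
22: 5
9: 1
12: 1
17: 2
4: 0
13: 0
Sum: 1 + 5 + 1 + 1 + 2 + 0 + 0 = 10
Change: 10 − 9 = +1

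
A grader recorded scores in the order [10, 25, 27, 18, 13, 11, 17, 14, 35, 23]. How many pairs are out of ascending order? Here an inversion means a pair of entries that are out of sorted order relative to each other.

Element-by-element contributions:
10: 0
25: 6
27: 6
18: 4
13: 1
11: 0
17: 1
14: 0
35: 1
23: 0
Sum: 0 + 6 + 6 + 4 + 1 + 0 + 1 + 0 + 1 + 0 = 19

19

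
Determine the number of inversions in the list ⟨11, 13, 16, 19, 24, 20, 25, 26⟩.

Element-by-element contributions:
11 → none → 0
13 → none → 0
16 → none → 0
19 → none → 0
24 → 20 → 1
20 → none → 0
25 → none → 0
26 → none → 0
Sum: 0 + 0 + 0 + 0 + 1 + 0 + 0 + 0 = 1

1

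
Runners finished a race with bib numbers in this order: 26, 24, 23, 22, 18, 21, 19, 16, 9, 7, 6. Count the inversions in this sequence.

Out-of-order pairs: 53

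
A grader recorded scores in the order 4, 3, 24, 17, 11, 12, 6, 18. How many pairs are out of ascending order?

For each element, count later entries that are smaller:
4 → 3 → 1
3 → none → 0
24 → 17, 11, 12, 6, 18 → 5
17 → 11, 12, 6 → 3
11 → 6 → 1
12 → 6 → 1
6 → none → 0
18 → none → 0
Sum: 1 + 0 + 5 + 3 + 1 + 1 + 0 + 0 = 11

11 out-of-order pairs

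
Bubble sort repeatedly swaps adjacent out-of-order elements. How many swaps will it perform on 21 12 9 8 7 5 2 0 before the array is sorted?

Each adjacent swap fixes exactly one inversion, so the minimum swap count equals the number of inversions.
Count inversions — for each element, later elements that are smaller:
21: 12, 9, 8, 7, 5, 2, 0 → 7
12: 9, 8, 7, 5, 2, 0 → 6
9: 8, 7, 5, 2, 0 → 5
8: 7, 5, 2, 0 → 4
7: 5, 2, 0 → 3
5: 2, 0 → 2
2: 0 → 1
0: none → 0
Total inversions: 7 + 6 + 5 + 4 + 3 + 2 + 1 + 0 = 28

28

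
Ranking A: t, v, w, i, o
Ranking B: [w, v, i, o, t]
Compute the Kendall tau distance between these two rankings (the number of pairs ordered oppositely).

5

Assign each item its position (1..5) in the first ordering, then rewrite the second ordering as that position sequence:
positions: t→1, v→2, w→3, i→4, o→5
second ordering as positions: [3, 2, 4, 5, 1]
Discordant pairs = inversions in this position sequence.
3: 2, 1 → 2
2: 1 → 1
4: 1 → 1
5: 1 → 1
1: 0
Total: 2 + 1 + 1 + 1 + 0 = 5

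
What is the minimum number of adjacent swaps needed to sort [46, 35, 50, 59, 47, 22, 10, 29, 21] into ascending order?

Swaps: 26

Minimum adjacent swaps = number of inversions (each swap of adjacent out-of-order elements removes one inversion and no swap can remove more).
Count inversions — for each element, later elements that are smaller:
46: 35, 22, 10, 29, 21 → 5
35: 22, 10, 29, 21 → 4
50: 47, 22, 10, 29, 21 → 5
59: 47, 22, 10, 29, 21 → 5
47: 22, 10, 29, 21 → 4
22: 10, 21 → 2
10: none → 0
29: 21 → 1
21: none → 0
Total inversions: 5 + 4 + 5 + 5 + 4 + 2 + 0 + 1 + 0 = 26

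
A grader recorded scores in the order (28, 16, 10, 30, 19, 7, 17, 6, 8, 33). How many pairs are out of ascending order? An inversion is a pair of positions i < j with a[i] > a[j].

26

Count, for each position, how many later elements it exceeds:
28 → 16, 10, 19, 7, 17, 6, 8 → 7
16 → 10, 7, 6, 8 → 4
10 → 7, 6, 8 → 3
30 → 19, 7, 17, 6, 8 → 5
19 → 7, 17, 6, 8 → 4
7 → 6 → 1
17 → 6, 8 → 2
6 → none → 0
8 → none → 0
33 → none → 0
Sum: 7 + 4 + 3 + 5 + 4 + 1 + 2 + 0 + 0 + 0 = 26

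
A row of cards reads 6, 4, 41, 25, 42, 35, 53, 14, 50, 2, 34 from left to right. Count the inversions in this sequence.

Element-by-element contributions:
6 → 4, 2 → 2
4 → 2 → 1
41 → 25, 35, 14, 2, 34 → 5
25 → 14, 2 → 2
42 → 35, 14, 2, 34 → 4
35 → 14, 2, 34 → 3
53 → 14, 50, 2, 34 → 4
14 → 2 → 1
50 → 2, 34 → 2
2 → none → 0
34 → none → 0
Sum: 2 + 1 + 5 + 2 + 4 + 3 + 4 + 1 + 2 + 0 + 0 = 24

24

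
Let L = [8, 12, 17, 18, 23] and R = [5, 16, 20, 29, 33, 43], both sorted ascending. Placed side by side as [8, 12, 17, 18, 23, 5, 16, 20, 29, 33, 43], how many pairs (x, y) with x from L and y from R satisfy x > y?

Split inversions: 9

Count, for every r in R, how many entries of L exceed r:
r = 5: 8, 12, 17, 18, 23 → 5
r = 16: 17, 18, 23 → 3
r = 20: 23 → 1
r = 29: none → 0
r = 33: none → 0
r = 43: none → 0
Cross-inversions: 5 + 3 + 1 + 0 + 0 + 0 = 9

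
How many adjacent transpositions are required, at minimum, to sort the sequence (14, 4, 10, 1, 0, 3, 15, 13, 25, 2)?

21

The minimum number of adjacent swaps to sort an array equals its inversion count, since every such swap removes exactly one inversion.
Count inversions — for each element, later elements that are smaller:
14: 4, 10, 1, 0, 3, 13, 2 → 7
4: 1, 0, 3, 2 → 4
10: 1, 0, 3, 2 → 4
1: 0 → 1
0: none → 0
3: 2 → 1
15: 13, 2 → 2
13: 2 → 1
25: 2 → 1
2: none → 0
Total inversions: 7 + 4 + 4 + 1 + 0 + 1 + 2 + 1 + 1 + 0 = 21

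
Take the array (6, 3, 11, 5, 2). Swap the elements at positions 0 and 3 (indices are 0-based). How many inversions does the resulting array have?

Positions 0 and 3 hold 6 and 5; after swapping, the array is [5, 3, 11, 6, 2].
Sweep left to right; for each value list the smaller values that follow it:
5: 2
3: 1
11: 2
6: 1
2: 0
Sum: 2 + 1 + 2 + 1 + 0 = 6

There are 6 inversions.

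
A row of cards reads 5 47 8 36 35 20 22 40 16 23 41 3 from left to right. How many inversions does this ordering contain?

For each element, count later entries that are smaller:
5: 1
47: 10
8: 1
36: 6
35: 5
20: 2
22: 2
40: 3
16: 1
23: 1
41: 1
3: 0
Sum: 1 + 10 + 1 + 6 + 5 + 2 + 2 + 3 + 1 + 1 + 1 + 0 = 33

33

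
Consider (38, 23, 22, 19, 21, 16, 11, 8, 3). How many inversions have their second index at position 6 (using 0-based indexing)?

6

The element at index 6 is 11.
Elements before it: 38, 23, 22, 19, 21, 16
Those larger than 11: 38, 23, 22, 19, 21, 16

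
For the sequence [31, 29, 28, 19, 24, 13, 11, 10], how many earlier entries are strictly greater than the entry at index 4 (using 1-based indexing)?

3

The element at index 4 is 19.
Elements before it: 31, 29, 28
Those larger than 19: 31, 29, 28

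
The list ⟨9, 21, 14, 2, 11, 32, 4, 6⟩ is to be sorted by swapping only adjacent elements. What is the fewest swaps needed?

There are 16 swaps.

The minimum number of adjacent swaps to sort an array equals its inversion count, since every such swap removes exactly one inversion.
Count inversions — for each element, later elements that are smaller:
9: 2, 4, 6 → 3
21: 14, 2, 11, 4, 6 → 5
14: 2, 11, 4, 6 → 4
2: none → 0
11: 4, 6 → 2
32: 4, 6 → 2
4: none → 0
6: none → 0
Total inversions: 3 + 5 + 4 + 0 + 2 + 2 + 0 + 0 = 16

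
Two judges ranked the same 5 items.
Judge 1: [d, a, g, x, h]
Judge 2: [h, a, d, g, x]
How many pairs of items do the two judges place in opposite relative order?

Assign each item its position (1..5) in the first ordering, then rewrite the second ordering as that position sequence:
positions: d→1, a→2, g→3, x→4, h→5
second ordering as positions: [5, 2, 1, 3, 4]
Discordant pairs = inversions in this position sequence.
5: 2, 1, 3, 4 → 4
2: 1 → 1
1: 0
3: 0
4: 0
Total: 4 + 1 + 0 + 0 + 0 = 5

5 discordant pairs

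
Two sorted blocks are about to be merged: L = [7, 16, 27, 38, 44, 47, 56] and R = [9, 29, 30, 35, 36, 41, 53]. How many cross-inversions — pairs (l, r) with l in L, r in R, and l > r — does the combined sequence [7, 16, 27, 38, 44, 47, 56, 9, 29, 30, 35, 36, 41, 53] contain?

For each element r of the right run, count left-run elements greater than r:
r = 9: 16, 27, 38, 44, 47, 56 → 6
r = 29: 38, 44, 47, 56 → 4
r = 30: 38, 44, 47, 56 → 4
r = 35: 38, 44, 47, 56 → 4
r = 36: 38, 44, 47, 56 → 4
r = 41: 44, 47, 56 → 3
r = 53: 56 → 1
Cross-inversions: 6 + 4 + 4 + 4 + 4 + 3 + 1 = 26

26 split inversions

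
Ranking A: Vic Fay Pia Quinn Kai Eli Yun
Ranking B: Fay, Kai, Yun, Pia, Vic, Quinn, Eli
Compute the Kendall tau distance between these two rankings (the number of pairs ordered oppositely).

Assign each item its position (1..7) in the first ordering, then rewrite the second ordering as that position sequence:
positions: Vic→1, Fay→2, Pia→3, Quinn→4, Kai→5, Eli→6, Yun→7
second ordering as positions: [2, 5, 7, 3, 1, 4, 6]
Discordant pairs = inversions in this position sequence.
2: 1 → 1
5: 3, 1, 4 → 3
7: 3, 1, 4, 6 → 4
3: 1 → 1
1: 0
4: 0
6: 0
Total: 1 + 3 + 4 + 1 + 0 + 0 + 0 = 9

9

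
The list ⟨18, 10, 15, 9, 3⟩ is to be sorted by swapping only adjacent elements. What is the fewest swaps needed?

9

Minimum adjacent swaps = number of inversions (each swap of adjacent out-of-order elements removes one inversion and no swap can remove more).
Count inversions — for each element, later elements that are smaller:
18: 10, 15, 9, 3 → 4
10: 9, 3 → 2
15: 9, 3 → 2
9: 3 → 1
3: none → 0
Total inversions: 4 + 2 + 2 + 1 + 0 = 9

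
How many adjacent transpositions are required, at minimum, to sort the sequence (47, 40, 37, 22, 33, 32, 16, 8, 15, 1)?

42 adjacent swaps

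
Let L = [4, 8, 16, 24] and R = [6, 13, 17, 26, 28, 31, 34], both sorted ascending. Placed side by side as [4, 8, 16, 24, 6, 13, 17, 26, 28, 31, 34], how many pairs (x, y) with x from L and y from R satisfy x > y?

6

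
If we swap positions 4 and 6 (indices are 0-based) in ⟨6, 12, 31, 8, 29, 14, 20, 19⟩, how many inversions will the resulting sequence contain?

Positions 4 and 6 hold 29 and 20; after swapping, the array is [6, 12, 31, 8, 20, 14, 29, 19].
Count, for each position, how many later elements it exceeds:
6 → none → 0
12 → 8 → 1
31 → 8, 20, 14, 29, 19 → 5
8 → none → 0
20 → 14, 19 → 2
14 → none → 0
29 → 19 → 1
19 → none → 0
Sum: 0 + 1 + 5 + 0 + 2 + 0 + 1 + 0 = 9

Inversions: 9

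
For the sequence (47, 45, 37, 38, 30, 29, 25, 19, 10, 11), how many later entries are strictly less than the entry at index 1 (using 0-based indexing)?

8

The element at index 1 is 45.
Elements after it: 37, 38, 30, 29, 25, 19, 10, 11
Those smaller than 45: 37, 38, 30, 29, 25, 19, 10, 11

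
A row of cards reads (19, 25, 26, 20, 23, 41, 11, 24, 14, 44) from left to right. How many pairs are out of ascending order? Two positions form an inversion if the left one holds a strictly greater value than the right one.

Sweep left to right; for each value list the smaller values that follow it:
19 → 11, 14 → 2
25 → 20, 23, 11, 24, 14 → 5
26 → 20, 23, 11, 24, 14 → 5
20 → 11, 14 → 2
23 → 11, 14 → 2
41 → 11, 24, 14 → 3
11 → none → 0
24 → 14 → 1
14 → none → 0
44 → none → 0
Sum: 2 + 5 + 5 + 2 + 2 + 3 + 0 + 1 + 0 + 0 = 20

20 inversions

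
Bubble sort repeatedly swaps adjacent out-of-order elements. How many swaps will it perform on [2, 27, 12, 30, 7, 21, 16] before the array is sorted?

Each adjacent swap fixes exactly one inversion, so the minimum swap count equals the number of inversions.
Count inversions — for each element, later elements that are smaller:
2: none → 0
27: 12, 7, 21, 16 → 4
12: 7 → 1
30: 7, 21, 16 → 3
7: none → 0
21: 16 → 1
16: none → 0
Total inversions: 0 + 4 + 1 + 3 + 0 + 1 + 0 = 9

9 adjacent swaps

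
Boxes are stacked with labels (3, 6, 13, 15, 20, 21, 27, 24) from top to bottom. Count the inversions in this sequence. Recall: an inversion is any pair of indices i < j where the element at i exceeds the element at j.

Sweep left to right; for each value list the smaller values that follow it:
3: 0
6: 0
13: 0
15: 0
20: 0
21: 0
27: 1
24: 0
Sum: 0 + 0 + 0 + 0 + 0 + 0 + 1 + 0 = 1

1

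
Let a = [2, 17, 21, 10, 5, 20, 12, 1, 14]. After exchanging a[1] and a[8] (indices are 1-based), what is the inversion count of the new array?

18 inversions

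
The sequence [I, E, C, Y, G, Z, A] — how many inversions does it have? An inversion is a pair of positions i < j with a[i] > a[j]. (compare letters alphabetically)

11

Out-of-order index pairs (1-indexed):
(1,2): I > E
(1,3): I > C
(1,5): I > G
(1,7): I > A
(2,3): E > C
(2,7): E > A
(3,7): C > A
(4,5): Y > G
(4,7): Y > A
(5,7): G > A
(6,7): Z > A
That's 11 pairs.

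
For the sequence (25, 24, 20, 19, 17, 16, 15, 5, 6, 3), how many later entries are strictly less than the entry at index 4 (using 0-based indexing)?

5

The element at index 4 is 17.
Elements after it: 16, 15, 5, 6, 3
Those smaller than 17: 16, 15, 5, 6, 3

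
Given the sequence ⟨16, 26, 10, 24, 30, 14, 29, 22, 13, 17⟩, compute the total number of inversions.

Element-by-element contributions:
16 → 10, 14, 13 → 3
26 → 10, 24, 14, 22, 13, 17 → 6
10 → none → 0
24 → 14, 22, 13, 17 → 4
30 → 14, 29, 22, 13, 17 → 5
14 → 13 → 1
29 → 22, 13, 17 → 3
22 → 13, 17 → 2
13 → none → 0
17 → none → 0
Sum: 3 + 6 + 0 + 4 + 5 + 1 + 3 + 2 + 0 + 0 = 24

There are 24 out-of-order pairs.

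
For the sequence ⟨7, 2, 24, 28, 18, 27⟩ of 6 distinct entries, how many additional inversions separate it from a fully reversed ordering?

Maximum inversions for 6 distinct elements is C(6, 2) = 6·5/2 = 15.
Current inversions — for each element, count later smaller elements:
7: 1
2: 0
24: 1
28: 2
18: 0
27: 0
Current total: 1 + 0 + 1 + 2 + 0 + 0 = 4
Shortfall: 15 − 4 = 11

11 inversions short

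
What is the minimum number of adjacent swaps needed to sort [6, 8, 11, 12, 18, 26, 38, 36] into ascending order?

1 swap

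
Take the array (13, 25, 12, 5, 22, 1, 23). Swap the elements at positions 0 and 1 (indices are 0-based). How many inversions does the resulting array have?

13 inversions

Positions 0 and 1 hold 13 and 25; after swapping, the array is [25, 13, 12, 5, 22, 1, 23].
Element-by-element contributions:
25: 6
13: 3
12: 2
5: 1
22: 1
1: 0
23: 0
Sum: 6 + 3 + 2 + 1 + 1 + 0 + 0 = 13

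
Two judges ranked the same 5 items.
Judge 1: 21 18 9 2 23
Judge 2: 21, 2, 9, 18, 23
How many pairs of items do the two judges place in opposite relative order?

Assign each item its position (1..5) in the first ordering, then rewrite the second ordering as that position sequence:
positions: 21→1, 18→2, 9→3, 2→4, 23→5
second ordering as positions: [1, 4, 3, 2, 5]
Discordant pairs = inversions in this position sequence.
1: 0
4: 3, 2 → 2
3: 2 → 1
2: 0
5: 0
Total: 0 + 2 + 1 + 0 + 0 = 3

3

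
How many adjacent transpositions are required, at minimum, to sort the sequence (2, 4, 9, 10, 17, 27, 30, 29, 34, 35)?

The minimum number of adjacent swaps to sort an array equals its inversion count, since every such swap removes exactly one inversion.
Count inversions — for each element, later elements that are smaller:
2: none → 0
4: none → 0
9: none → 0
10: none → 0
17: none → 0
27: none → 0
30: 29 → 1
29: none → 0
34: none → 0
35: none → 0
Total inversions: 0 + 0 + 0 + 0 + 0 + 0 + 1 + 0 + 0 + 0 = 1

Adjacent swaps: 1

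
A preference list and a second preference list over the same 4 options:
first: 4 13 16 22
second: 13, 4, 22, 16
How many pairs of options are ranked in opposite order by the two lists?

Assign each item its position (1..4) in the first ordering, then rewrite the second ordering as that position sequence:
positions: 4→1, 13→2, 16→3, 22→4
second ordering as positions: [2, 1, 4, 3]
Discordant pairs = inversions in this position sequence.
2: 1 → 1
1: 0
4: 3 → 1
3: 0
Total: 1 + 0 + 1 + 0 = 2

2 pairs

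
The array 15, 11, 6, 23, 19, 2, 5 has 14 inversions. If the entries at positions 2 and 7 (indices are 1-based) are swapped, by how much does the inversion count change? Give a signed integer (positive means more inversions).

Positions 2 and 7 hold 11 and 5; after swapping, the array is [15, 5, 6, 23, 19, 2, 11].
Count, for each position, how many later elements it exceeds:
15: 4
5: 1
6: 1
23: 3
19: 2
2: 0
11: 0
Sum: 4 + 1 + 1 + 3 + 2 + 0 + 0 = 11
Change: 11 − 14 = -3

-3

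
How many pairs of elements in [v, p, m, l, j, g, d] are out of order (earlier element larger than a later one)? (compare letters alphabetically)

21

Element-by-element contributions:
v → p, m, l, j, g, d → 6
p → m, l, j, g, d → 5
m → l, j, g, d → 4
l → j, g, d → 3
j → g, d → 2
g → d → 1
d → none → 0
Sum: 6 + 5 + 4 + 3 + 2 + 1 + 0 = 21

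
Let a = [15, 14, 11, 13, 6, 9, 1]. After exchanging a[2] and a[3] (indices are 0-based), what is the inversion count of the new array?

20 inversions

Positions 2 and 3 hold 11 and 13; after swapping, the array is [15, 14, 13, 11, 6, 9, 1].
Element-by-element contributions:
15: 6
14: 5
13: 4
11: 3
6: 1
9: 1
1: 0
Sum: 6 + 5 + 4 + 3 + 1 + 1 + 0 = 20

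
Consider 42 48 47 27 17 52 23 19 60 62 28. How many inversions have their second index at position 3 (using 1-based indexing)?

The element at index 3 is 47.
Elements before it: 42, 48
Those larger than 47: 48

1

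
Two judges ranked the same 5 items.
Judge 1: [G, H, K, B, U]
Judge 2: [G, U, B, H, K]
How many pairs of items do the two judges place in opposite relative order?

Assign each item its position (1..5) in the first ordering, then rewrite the second ordering as that position sequence:
positions: G→1, H→2, K→3, B→4, U→5
second ordering as positions: [1, 5, 4, 2, 3]
Discordant pairs = inversions in this position sequence.
1: 0
5: 4, 2, 3 → 3
4: 2, 3 → 2
2: 0
3: 0
Total: 0 + 3 + 2 + 0 + 0 = 5

There are 5 discordant pairs.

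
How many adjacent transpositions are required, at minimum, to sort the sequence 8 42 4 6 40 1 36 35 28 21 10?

30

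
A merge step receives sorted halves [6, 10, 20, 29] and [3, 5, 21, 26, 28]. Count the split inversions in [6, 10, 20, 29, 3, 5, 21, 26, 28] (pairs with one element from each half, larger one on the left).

Take each right-half value and tally the left-half values above it:
r = 3: 6, 10, 20, 29 → 4
r = 5: 6, 10, 20, 29 → 4
r = 21: 29 → 1
r = 26: 29 → 1
r = 28: 29 → 1
Cross-inversions: 4 + 4 + 1 + 1 + 1 = 11

11 split inversions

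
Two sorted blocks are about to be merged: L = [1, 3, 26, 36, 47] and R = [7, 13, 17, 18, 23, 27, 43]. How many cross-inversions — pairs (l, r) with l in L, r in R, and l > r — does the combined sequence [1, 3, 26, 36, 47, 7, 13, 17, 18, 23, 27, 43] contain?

18

Count, for every r in R, how many entries of L exceed r:
r = 7: 26, 36, 47 → 3
r = 13: 26, 36, 47 → 3
r = 17: 26, 36, 47 → 3
r = 18: 26, 36, 47 → 3
r = 23: 26, 36, 47 → 3
r = 27: 36, 47 → 2
r = 43: 47 → 1
Cross-inversions: 3 + 3 + 3 + 3 + 3 + 2 + 1 = 18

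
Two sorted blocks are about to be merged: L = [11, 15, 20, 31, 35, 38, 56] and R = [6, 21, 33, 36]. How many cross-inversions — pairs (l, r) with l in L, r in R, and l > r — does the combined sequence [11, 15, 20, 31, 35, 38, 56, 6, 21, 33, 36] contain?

16

For each element r of the right run, count left-run elements greater than r:
r = 6: 11, 15, 20, 31, 35, 38, 56 → 7
r = 21: 31, 35, 38, 56 → 4
r = 33: 35, 38, 56 → 3
r = 36: 38, 56 → 2
Cross-inversions: 7 + 4 + 3 + 2 = 16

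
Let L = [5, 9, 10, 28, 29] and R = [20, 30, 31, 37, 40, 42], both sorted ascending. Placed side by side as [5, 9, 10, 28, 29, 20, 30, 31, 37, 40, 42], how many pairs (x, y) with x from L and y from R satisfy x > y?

For each element r of the right run, count left-run elements greater than r:
r = 20: 28, 29 → 2
r = 30: none → 0
r = 31: none → 0
r = 37: none → 0
r = 40: none → 0
r = 42: none → 0
Cross-inversions: 2 + 0 + 0 + 0 + 0 + 0 = 2

2 split inversions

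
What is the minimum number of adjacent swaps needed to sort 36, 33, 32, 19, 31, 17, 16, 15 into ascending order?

27

Each adjacent swap fixes exactly one inversion, so the minimum swap count equals the number of inversions.
Count inversions — for each element, later elements that are smaller:
36: 33, 32, 19, 31, 17, 16, 15 → 7
33: 32, 19, 31, 17, 16, 15 → 6
32: 19, 31, 17, 16, 15 → 5
19: 17, 16, 15 → 3
31: 17, 16, 15 → 3
17: 16, 15 → 2
16: 15 → 1
15: none → 0
Total inversions: 7 + 6 + 5 + 3 + 3 + 2 + 1 + 0 = 27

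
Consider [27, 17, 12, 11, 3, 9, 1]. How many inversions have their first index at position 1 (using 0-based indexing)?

5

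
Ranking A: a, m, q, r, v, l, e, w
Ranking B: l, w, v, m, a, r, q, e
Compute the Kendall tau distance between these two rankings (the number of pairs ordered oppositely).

Assign each item its position (1..8) in the first ordering, then rewrite the second ordering as that position sequence:
positions: a→1, m→2, q→3, r→4, v→5, l→6, e→7, w→8
second ordering as positions: [6, 8, 5, 2, 1, 4, 3, 7]
Discordant pairs = inversions in this position sequence.
6: 5, 2, 1, 4, 3 → 5
8: 5, 2, 1, 4, 3, 7 → 6
5: 2, 1, 4, 3 → 4
2: 1 → 1
1: 0
4: 3 → 1
3: 0
7: 0
Total: 5 + 6 + 4 + 1 + 0 + 1 + 0 + 0 = 17

Discordant pairs: 17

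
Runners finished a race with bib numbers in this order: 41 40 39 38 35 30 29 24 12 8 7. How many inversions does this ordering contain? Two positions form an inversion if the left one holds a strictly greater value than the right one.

55

Count, for each position, how many later elements it exceeds:
41: 10
40: 9
39: 8
38: 7
35: 6
30: 5
29: 4
24: 3
12: 2
8: 1
7: 0
Sum: 10 + 9 + 8 + 7 + 6 + 5 + 4 + 3 + 2 + 1 + 0 = 55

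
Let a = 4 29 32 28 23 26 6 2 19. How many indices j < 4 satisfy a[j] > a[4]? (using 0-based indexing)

The element at index 4 is 23.
Elements before it: 4, 29, 32, 28
Those larger than 23: 29, 32, 28

3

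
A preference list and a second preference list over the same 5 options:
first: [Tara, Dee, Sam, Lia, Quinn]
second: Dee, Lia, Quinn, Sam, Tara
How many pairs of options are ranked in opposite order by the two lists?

Assign each item its position (1..5) in the first ordering, then rewrite the second ordering as that position sequence:
positions: Tara→1, Dee→2, Sam→3, Lia→4, Quinn→5
second ordering as positions: [2, 4, 5, 3, 1]
Discordant pairs = inversions in this position sequence.
2: 1 → 1
4: 3, 1 → 2
5: 3, 1 → 2
3: 1 → 1
1: 0
Total: 1 + 2 + 2 + 1 + 0 = 6

There are 6 pairs.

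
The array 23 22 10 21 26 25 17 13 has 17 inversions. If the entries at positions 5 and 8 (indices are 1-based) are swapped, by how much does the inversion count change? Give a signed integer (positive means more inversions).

-5

Positions 5 and 8 hold 26 and 13; after swapping, the array is [23, 22, 10, 21, 13, 25, 17, 26].
Sweep left to right; for each value list the smaller values that follow it:
23 → 22, 10, 21, 13, 17 → 5
22 → 10, 21, 13, 17 → 4
10 → none → 0
21 → 13, 17 → 2
13 → none → 0
25 → 17 → 1
17 → none → 0
26 → none → 0
Sum: 5 + 4 + 0 + 2 + 0 + 1 + 0 + 0 = 12
Change: 12 − 17 = -5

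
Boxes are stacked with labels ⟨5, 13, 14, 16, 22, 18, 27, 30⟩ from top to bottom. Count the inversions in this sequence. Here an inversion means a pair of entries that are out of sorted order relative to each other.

For each element, count later entries that are smaller:
5: 0
13: 0
14: 0
16: 0
22: 1
18: 0
27: 0
30: 0
Sum: 0 + 0 + 0 + 0 + 1 + 0 + 0 + 0 = 1

1 inversion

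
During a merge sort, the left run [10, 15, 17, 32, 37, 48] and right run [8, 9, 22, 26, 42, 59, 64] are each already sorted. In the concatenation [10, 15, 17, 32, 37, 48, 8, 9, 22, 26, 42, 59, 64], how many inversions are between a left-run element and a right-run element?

19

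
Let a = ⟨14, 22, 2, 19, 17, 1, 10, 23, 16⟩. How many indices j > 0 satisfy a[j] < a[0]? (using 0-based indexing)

3

The element at index 0 is 14.
Elements after it: 22, 2, 19, 17, 1, 10, 23, 16
Those smaller than 14: 2, 1, 10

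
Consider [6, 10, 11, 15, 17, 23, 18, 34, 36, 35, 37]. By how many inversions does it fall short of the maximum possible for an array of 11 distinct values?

53

Maximum inversions for 11 distinct elements is C(11, 2) = 11·10/2 = 55.
Current inversions — for each element, count later smaller elements:
6: 0
10: 0
11: 0
15: 0
17: 0
23: 1
18: 0
34: 0
36: 1
35: 0
37: 0
Current total: 0 + 0 + 0 + 0 + 0 + 1 + 0 + 0 + 1 + 0 + 0 = 2
Shortfall: 55 − 2 = 53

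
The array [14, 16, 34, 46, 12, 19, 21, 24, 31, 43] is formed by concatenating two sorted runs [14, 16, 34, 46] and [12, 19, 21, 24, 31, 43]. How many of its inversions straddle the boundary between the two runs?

Take each right-half value and tally the left-half values above it:
r = 12: 14, 16, 34, 46 → 4
r = 19: 34, 46 → 2
r = 21: 34, 46 → 2
r = 24: 34, 46 → 2
r = 31: 34, 46 → 2
r = 43: 46 → 1
Cross-inversions: 4 + 2 + 2 + 2 + 2 + 1 = 13

Split inversions: 13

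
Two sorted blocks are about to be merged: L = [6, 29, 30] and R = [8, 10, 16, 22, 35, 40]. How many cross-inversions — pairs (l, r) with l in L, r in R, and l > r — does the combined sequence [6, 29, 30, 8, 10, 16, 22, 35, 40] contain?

There are 8 cross-inversions.

Count, for every r in R, how many entries of L exceed r:
r = 8: 29, 30 → 2
r = 10: 29, 30 → 2
r = 16: 29, 30 → 2
r = 22: 29, 30 → 2
r = 35: none → 0
r = 40: none → 0
Cross-inversions: 2 + 2 + 2 + 2 + 0 + 0 = 8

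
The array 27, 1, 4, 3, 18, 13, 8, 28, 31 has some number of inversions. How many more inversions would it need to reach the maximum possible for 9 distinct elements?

Maximum inversions for 9 distinct elements is C(9, 2) = 9·8/2 = 36.
Current inversions — for each element, count later smaller elements:
27: 6
1: 0
4: 1
3: 0
18: 2
13: 1
8: 0
28: 0
31: 0
Current total: 6 + 0 + 1 + 0 + 2 + 1 + 0 + 0 + 0 = 10
Shortfall: 36 − 10 = 26

26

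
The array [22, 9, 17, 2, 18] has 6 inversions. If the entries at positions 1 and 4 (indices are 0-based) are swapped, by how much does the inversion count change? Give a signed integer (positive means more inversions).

+3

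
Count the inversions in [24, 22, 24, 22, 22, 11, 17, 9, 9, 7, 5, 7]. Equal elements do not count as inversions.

57

For each element, count later entries that are smaller:
24 → 22, 22, 22, 11, 17, 9, 9, 7, 5, 7 → 10
22 → 11, 17, 9, 9, 7, 5, 7 → 7
24 → 22, 22, 11, 17, 9, 9, 7, 5, 7 → 9
22 → 11, 17, 9, 9, 7, 5, 7 → 7
22 → 11, 17, 9, 9, 7, 5, 7 → 7
11 → 9, 9, 7, 5, 7 → 5
17 → 9, 9, 7, 5, 7 → 5
9 → 7, 5, 7 → 3
9 → 7, 5, 7 → 3
7 → 5 → 1
5 → none → 0
7 → none → 0
Sum: 10 + 7 + 9 + 7 + 7 + 5 + 5 + 3 + 3 + 1 + 0 + 0 = 57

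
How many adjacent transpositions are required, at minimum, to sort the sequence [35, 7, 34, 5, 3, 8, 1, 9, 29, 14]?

24

Each adjacent swap fixes exactly one inversion, so the minimum swap count equals the number of inversions.
Count inversions — for each element, later elements that are smaller:
35: 7, 34, 5, 3, 8, 1, 9, 29, 14 → 9
7: 5, 3, 1 → 3
34: 5, 3, 8, 1, 9, 29, 14 → 7
5: 3, 1 → 2
3: 1 → 1
8: 1 → 1
1: none → 0
9: none → 0
29: 14 → 1
14: none → 0
Total inversions: 9 + 3 + 7 + 2 + 1 + 1 + 0 + 0 + 1 + 0 = 24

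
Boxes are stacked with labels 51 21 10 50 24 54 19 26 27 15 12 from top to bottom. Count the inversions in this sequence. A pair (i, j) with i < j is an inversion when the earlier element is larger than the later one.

Out-of-order pairs: 34

Sweep left to right; for each value list the smaller values that follow it:
51: 9
21: 4
10: 0
50: 6
24: 3
54: 5
19: 2
26: 2
27: 2
15: 1
12: 0
Sum: 9 + 4 + 0 + 6 + 3 + 5 + 2 + 2 + 2 + 1 + 0 = 34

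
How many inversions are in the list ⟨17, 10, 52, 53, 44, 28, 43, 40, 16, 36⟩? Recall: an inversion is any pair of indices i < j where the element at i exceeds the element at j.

Count, for each position, how many later elements it exceeds:
17: 2
10: 0
52: 6
53: 6
44: 5
28: 1
43: 3
40: 2
16: 0
36: 0
Sum: 2 + 0 + 6 + 6 + 5 + 1 + 3 + 2 + 0 + 0 = 25

25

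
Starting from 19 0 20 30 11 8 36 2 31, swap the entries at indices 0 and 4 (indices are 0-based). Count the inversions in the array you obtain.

Positions 0 and 4 hold 19 and 11; after swapping, the array is [11, 0, 20, 30, 19, 8, 36, 2, 31].
For each element, count later entries that are smaller:
11 → 0, 8, 2 → 3
0 → none → 0
20 → 19, 8, 2 → 3
30 → 19, 8, 2 → 3
19 → 8, 2 → 2
8 → 2 → 1
36 → 2, 31 → 2
2 → none → 0
31 → none → 0
Sum: 3 + 0 + 3 + 3 + 2 + 1 + 2 + 0 + 0 = 14

Inversions: 14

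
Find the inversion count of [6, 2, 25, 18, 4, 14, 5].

11

Count, for each position, how many later elements it exceeds:
6 → 2, 4, 5 → 3
2 → none → 0
25 → 18, 4, 14, 5 → 4
18 → 4, 14, 5 → 3
4 → none → 0
14 → 5 → 1
5 → none → 0
Sum: 3 + 0 + 4 + 3 + 0 + 1 + 0 = 11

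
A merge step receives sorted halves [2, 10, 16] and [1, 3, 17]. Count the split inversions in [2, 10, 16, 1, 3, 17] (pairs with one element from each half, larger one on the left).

5

For each element r of the right run, count left-run elements greater than r:
r = 1: 2, 10, 16 → 3
r = 3: 10, 16 → 2
r = 17: none → 0
Cross-inversions: 3 + 2 + 0 = 5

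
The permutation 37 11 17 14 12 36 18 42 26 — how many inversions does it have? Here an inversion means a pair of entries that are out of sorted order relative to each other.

13

Element-by-element contributions:
37 → 11, 17, 14, 12, 36, 18, 26 → 7
11 → none → 0
17 → 14, 12 → 2
14 → 12 → 1
12 → none → 0
36 → 18, 26 → 2
18 → none → 0
42 → 26 → 1
26 → none → 0
Sum: 7 + 0 + 2 + 1 + 0 + 2 + 0 + 1 + 0 = 13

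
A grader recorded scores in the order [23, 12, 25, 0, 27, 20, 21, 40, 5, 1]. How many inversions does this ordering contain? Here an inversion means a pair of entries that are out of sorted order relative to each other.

For each element, count later entries that are smaller:
23: 6
12: 3
25: 5
0: 0
27: 4
20: 2
21: 2
40: 2
5: 1
1: 0
Sum: 6 + 3 + 5 + 0 + 4 + 2 + 2 + 2 + 1 + 0 = 25

25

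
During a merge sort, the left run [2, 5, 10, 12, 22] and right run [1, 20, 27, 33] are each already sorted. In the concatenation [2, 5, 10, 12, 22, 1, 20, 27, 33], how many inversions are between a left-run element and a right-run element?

For each element r of the right run, count left-run elements greater than r:
r = 1: 2, 5, 10, 12, 22 → 5
r = 20: 22 → 1
r = 27: none → 0
r = 33: none → 0
Cross-inversions: 5 + 1 + 0 + 0 = 6

6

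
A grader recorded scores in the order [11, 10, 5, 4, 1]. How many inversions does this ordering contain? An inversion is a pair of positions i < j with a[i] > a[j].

10

Inversion pairs (indices are 0-based):
(0,1): 11 > 10
(0,2): 11 > 5
(0,3): 11 > 4
(0,4): 11 > 1
(1,2): 10 > 5
(1,3): 10 > 4
(1,4): 10 > 1
(2,3): 5 > 4
(2,4): 5 > 1
(3,4): 4 > 1
That's 10 pairs.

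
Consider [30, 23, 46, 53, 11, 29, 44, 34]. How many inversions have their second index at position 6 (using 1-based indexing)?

3 such elements

The element at index 6 is 29.
Elements before it: 30, 23, 46, 53, 11
Those larger than 29: 30, 46, 53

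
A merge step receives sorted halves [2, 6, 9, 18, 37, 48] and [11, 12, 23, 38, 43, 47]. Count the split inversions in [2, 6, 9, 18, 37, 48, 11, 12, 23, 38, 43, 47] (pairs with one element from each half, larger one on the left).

Cross-inversions: 11

For each element r of the right run, count left-run elements greater than r:
r = 11: 18, 37, 48 → 3
r = 12: 18, 37, 48 → 3
r = 23: 37, 48 → 2
r = 38: 48 → 1
r = 43: 48 → 1
r = 47: 48 → 1
Cross-inversions: 3 + 3 + 2 + 1 + 1 + 1 = 11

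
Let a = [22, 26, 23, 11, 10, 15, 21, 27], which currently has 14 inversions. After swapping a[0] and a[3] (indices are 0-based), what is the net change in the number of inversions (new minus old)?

-1

Positions 0 and 3 hold 22 and 11; after swapping, the array is [11, 26, 23, 22, 10, 15, 21, 27].
Element-by-element contributions:
11 → 10 → 1
26 → 23, 22, 10, 15, 21 → 5
23 → 22, 10, 15, 21 → 4
22 → 10, 15, 21 → 3
10 → none → 0
15 → none → 0
21 → none → 0
27 → none → 0
Sum: 1 + 5 + 4 + 3 + 0 + 0 + 0 + 0 = 13
Change: 13 − 14 = -1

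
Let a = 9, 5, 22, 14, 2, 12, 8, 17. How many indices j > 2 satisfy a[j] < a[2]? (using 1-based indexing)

The element at index 2 is 5.
Elements after it: 22, 14, 2, 12, 8, 17
Those smaller than 5: 2

1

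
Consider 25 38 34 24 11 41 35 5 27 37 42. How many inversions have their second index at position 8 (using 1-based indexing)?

The element at index 8 is 5.
Elements before it: 25, 38, 34, 24, 11, 41, 35
Those larger than 5: 25, 38, 34, 24, 11, 41, 35

7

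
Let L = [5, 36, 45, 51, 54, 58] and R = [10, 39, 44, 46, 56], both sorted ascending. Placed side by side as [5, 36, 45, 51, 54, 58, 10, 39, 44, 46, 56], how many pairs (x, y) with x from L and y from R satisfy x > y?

Cross-inversions: 17

For each element r of the right run, count left-run elements greater than r:
r = 10: 36, 45, 51, 54, 58 → 5
r = 39: 45, 51, 54, 58 → 4
r = 44: 45, 51, 54, 58 → 4
r = 46: 51, 54, 58 → 3
r = 56: 58 → 1
Cross-inversions: 5 + 4 + 4 + 3 + 1 = 17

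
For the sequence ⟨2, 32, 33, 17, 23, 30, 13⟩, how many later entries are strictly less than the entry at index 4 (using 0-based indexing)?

The element at index 4 is 23.
Elements after it: 30, 13
Those smaller than 23: 13

1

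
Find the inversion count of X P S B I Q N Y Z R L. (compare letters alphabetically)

26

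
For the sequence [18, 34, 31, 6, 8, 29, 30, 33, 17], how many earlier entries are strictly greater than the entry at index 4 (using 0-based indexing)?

The element at index 4 is 8.
Elements before it: 18, 34, 31, 6
Those larger than 8: 18, 34, 31

3 such elements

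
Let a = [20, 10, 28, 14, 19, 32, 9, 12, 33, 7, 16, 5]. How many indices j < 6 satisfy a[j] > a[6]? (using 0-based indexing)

The element at index 6 is 9.
Elements before it: 20, 10, 28, 14, 19, 32
Those larger than 9: 20, 10, 28, 14, 19, 32

6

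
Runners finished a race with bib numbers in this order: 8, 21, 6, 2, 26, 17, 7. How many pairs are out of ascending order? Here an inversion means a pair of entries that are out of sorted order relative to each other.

11 inversions

Element-by-element contributions:
8 → 6, 2, 7 → 3
21 → 6, 2, 17, 7 → 4
6 → 2 → 1
2 → none → 0
26 → 17, 7 → 2
17 → 7 → 1
7 → none → 0
Sum: 3 + 4 + 1 + 0 + 2 + 1 + 0 = 11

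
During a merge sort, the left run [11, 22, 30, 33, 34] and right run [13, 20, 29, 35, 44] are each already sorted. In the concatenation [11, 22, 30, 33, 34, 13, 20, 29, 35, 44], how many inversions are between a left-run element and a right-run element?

11

Count, for every r in R, how many entries of L exceed r:
r = 13: 22, 30, 33, 34 → 4
r = 20: 22, 30, 33, 34 → 4
r = 29: 30, 33, 34 → 3
r = 35: none → 0
r = 44: none → 0
Cross-inversions: 4 + 4 + 3 + 0 + 0 = 11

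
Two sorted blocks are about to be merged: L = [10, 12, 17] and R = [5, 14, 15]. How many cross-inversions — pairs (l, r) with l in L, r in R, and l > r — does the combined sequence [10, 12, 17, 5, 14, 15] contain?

5 split inversions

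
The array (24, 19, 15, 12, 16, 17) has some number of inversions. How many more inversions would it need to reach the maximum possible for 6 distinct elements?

Maximum inversions for 6 distinct elements is C(6, 2) = 6·5/2 = 15.
Current inversions — for each element, count later smaller elements:
24: 5
19: 4
15: 1
12: 0
16: 0
17: 0
Current total: 5 + 4 + 1 + 0 + 0 + 0 = 10
Shortfall: 15 − 10 = 5

5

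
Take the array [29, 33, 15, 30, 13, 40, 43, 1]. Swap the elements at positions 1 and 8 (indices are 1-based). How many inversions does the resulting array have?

Positions 1 and 8 hold 29 and 1; after swapping, the array is [1, 33, 15, 30, 13, 40, 43, 29].
For each element, count later entries that are smaller:
1: 0
33: 4
15: 1
30: 2
13: 0
40: 1
43: 1
29: 0
Sum: 0 + 4 + 1 + 2 + 0 + 1 + 1 + 0 = 9

9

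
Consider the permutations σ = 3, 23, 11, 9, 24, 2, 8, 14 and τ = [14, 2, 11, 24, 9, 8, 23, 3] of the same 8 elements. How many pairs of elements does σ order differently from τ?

Assign each item its position (1..8) in the first ordering, then rewrite the second ordering as that position sequence:
positions: 3→1, 23→2, 11→3, 9→4, 24→5, 2→6, 8→7, 14→8
second ordering as positions: [8, 6, 3, 5, 4, 7, 2, 1]
Discordant pairs = inversions in this position sequence.
8: 6, 3, 5, 4, 7, 2, 1 → 7
6: 3, 5, 4, 2, 1 → 5
3: 2, 1 → 2
5: 4, 2, 1 → 3
4: 2, 1 → 2
7: 2, 1 → 2
2: 1 → 1
1: 0
Total: 7 + 5 + 2 + 3 + 2 + 2 + 1 + 0 = 22

22 discordant pairs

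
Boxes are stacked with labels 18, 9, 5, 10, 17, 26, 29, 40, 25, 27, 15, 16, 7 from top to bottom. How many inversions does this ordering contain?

35 out-of-order pairs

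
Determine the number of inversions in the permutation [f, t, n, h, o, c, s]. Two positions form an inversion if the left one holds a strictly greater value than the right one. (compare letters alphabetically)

10 inversions

Listing every pair i<j with a[i]>a[j] (using 0-based positions):
(0,5): f > c
(1,2): t > n
(1,3): t > h
(1,4): t > o
(1,5): t > c
(1,6): t > s
(2,3): n > h
(2,5): n > c
(3,5): h > c
(4,5): o > c
That's 10 pairs.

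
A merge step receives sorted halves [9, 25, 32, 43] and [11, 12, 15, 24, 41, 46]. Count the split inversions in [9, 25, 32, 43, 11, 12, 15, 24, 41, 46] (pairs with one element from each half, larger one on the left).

Take each right-half value and tally the left-half values above it:
r = 11: 25, 32, 43 → 3
r = 12: 25, 32, 43 → 3
r = 15: 25, 32, 43 → 3
r = 24: 25, 32, 43 → 3
r = 41: 43 → 1
r = 46: none → 0
Cross-inversions: 3 + 3 + 3 + 3 + 1 + 0 = 13

Cross-inversions: 13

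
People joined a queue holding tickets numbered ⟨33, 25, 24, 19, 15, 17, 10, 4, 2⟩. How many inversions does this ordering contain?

Element-by-element contributions:
33: 8
25: 7
24: 6
19: 5
15: 3
17: 3
10: 2
4: 1
2: 0
Sum: 8 + 7 + 6 + 5 + 3 + 3 + 2 + 1 + 0 = 35

35 out-of-order pairs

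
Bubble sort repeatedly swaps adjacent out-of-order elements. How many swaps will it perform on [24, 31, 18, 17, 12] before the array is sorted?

Minimum adjacent swaps = number of inversions (each swap of adjacent out-of-order elements removes one inversion and no swap can remove more).
Count inversions — for each element, later elements that are smaller:
24: 18, 17, 12 → 3
31: 18, 17, 12 → 3
18: 17, 12 → 2
17: 12 → 1
12: none → 0
Total inversions: 3 + 3 + 2 + 1 + 0 = 9

9 adjacent swaps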